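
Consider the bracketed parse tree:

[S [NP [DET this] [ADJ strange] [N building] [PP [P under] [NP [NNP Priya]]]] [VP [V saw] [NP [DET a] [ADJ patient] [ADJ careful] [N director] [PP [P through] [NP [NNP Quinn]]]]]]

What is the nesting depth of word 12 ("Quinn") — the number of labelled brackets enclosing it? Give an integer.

6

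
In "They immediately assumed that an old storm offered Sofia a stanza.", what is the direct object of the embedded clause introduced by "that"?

a stanza

The verb of the embedded clause introduced by "that" is "offered"; its direct object is the NP "a stanza".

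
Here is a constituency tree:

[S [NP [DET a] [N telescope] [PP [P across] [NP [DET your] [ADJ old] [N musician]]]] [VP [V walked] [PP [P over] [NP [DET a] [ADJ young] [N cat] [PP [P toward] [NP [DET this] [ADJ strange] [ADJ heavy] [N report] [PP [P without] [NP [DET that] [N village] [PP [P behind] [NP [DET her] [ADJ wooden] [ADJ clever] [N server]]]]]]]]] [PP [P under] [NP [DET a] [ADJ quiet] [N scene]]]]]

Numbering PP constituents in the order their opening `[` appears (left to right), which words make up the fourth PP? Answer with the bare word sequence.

Opening `[PP` markers occur at word positions 3, 8, 12, 17, 20, 25; the fourth of these opens the constituent [PP without that village behind her wooden clever server].

without that village behind her wooden clever server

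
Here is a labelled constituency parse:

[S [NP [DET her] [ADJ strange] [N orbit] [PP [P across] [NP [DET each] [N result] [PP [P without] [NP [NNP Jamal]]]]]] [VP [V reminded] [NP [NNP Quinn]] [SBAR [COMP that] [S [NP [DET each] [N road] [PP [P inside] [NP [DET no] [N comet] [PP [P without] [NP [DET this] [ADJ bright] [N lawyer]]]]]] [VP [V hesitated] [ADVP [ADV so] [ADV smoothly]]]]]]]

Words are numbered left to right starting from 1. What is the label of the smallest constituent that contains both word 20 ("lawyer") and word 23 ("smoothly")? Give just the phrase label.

Word 20 lies under S → VP → SBAR → S → NP → PP → NP → PP → NP → N; word 23 lies under S → VP → SBAR → S → VP → ADVP → ADV. The lowest shared node is the S.

S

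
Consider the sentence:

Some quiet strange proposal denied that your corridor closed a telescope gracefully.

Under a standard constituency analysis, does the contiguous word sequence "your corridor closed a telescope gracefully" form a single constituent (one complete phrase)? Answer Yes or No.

Yes

The sequence corresponds to a single S node — the clause "your corridor closed a telescope gracefully".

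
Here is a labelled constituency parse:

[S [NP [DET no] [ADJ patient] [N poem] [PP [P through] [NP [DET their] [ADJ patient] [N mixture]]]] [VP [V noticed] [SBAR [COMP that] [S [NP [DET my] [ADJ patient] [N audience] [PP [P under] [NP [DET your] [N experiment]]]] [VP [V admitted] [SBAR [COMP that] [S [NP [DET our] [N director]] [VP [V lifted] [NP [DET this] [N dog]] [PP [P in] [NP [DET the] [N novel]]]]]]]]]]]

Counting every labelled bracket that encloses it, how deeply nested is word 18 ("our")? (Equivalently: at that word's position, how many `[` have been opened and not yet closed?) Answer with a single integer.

Path from the root down to the word: S → VP → SBAR → S → VP → SBAR → S → NP → DET. That is 9 enclosing brackets.

9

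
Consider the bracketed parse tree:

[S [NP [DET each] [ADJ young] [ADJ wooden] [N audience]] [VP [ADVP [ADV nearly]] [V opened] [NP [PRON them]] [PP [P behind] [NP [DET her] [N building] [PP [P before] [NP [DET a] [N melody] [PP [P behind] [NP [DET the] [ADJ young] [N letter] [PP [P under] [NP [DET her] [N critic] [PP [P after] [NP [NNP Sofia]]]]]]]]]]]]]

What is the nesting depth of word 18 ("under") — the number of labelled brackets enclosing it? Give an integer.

10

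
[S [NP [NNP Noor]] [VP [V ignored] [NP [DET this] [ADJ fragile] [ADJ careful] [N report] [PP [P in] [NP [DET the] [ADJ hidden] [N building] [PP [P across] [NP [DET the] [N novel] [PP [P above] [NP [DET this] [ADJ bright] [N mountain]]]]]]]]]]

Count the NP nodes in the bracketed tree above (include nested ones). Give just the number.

The NP constituents are: [NP Noor]; [NP this fragile careful report in the hidden building across the novel above this bright mountain]; [NP the hidden building across the novel above this bright mountain]; [NP the novel above this bright mountain]; [NP this bright mountain]. Total: 5.

5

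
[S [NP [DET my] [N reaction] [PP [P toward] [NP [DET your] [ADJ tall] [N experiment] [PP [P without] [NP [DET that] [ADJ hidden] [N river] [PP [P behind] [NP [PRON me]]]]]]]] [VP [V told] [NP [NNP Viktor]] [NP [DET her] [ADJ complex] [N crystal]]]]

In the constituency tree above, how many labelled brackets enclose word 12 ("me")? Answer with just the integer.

9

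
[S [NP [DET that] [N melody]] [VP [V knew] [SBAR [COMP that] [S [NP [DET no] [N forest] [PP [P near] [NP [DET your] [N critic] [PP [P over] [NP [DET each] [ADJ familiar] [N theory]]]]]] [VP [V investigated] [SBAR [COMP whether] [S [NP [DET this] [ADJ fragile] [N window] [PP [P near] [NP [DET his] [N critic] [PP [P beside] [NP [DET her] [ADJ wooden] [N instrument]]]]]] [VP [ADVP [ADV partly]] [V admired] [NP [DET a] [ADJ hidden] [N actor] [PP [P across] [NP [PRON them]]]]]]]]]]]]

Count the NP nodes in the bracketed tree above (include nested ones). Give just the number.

9

Listing each NP by its span: [NP that melody]; [NP no forest near your critic over each familiar theory]; [NP your critic over each familiar theory]; [NP each familiar theory]; [NP this fragile window near his critic beside her wooden instrument]; [NP his critic beside her wooden instrument] … — that makes 9.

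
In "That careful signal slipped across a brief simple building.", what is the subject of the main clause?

The subject of the main clause is the NP immediately before the verb "slipped": "that careful signal".

that careful signal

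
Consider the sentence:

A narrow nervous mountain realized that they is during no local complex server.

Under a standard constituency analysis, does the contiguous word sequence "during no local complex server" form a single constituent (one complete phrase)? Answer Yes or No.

The sequence corresponds to a single PP node — the prepositional phrase "during no local complex server".

Yes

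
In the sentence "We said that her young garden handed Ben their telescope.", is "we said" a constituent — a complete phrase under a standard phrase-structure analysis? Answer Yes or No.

No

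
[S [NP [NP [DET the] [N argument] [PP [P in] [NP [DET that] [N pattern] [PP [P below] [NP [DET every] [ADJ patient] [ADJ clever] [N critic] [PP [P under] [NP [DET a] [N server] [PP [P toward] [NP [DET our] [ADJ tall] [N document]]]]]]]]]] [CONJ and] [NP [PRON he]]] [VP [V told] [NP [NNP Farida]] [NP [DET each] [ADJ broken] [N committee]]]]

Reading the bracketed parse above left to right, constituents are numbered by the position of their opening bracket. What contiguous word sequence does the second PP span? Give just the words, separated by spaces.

below every patient clever critic under a server toward our tall document

In left-to-right order the PP constituents are "in that pattern below every patient clever critic under a server toward our tall document"; "below every patient clever critic under a server toward our tall document"; "under a server toward our tall document"; "toward our tall document". Number 2 is "below every patient clever critic under a server toward our tall document".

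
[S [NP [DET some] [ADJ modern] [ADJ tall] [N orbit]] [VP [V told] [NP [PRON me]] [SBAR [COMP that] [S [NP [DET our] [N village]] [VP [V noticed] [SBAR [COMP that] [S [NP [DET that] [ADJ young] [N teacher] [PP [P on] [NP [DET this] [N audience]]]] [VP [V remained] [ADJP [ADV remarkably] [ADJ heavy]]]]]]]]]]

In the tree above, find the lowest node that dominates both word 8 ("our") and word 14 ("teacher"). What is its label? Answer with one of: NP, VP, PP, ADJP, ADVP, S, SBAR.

S

The smallest bracket enclosing both words is [S our village noticed that that young teacher on this audience remained remarkably heavy], so the label is S.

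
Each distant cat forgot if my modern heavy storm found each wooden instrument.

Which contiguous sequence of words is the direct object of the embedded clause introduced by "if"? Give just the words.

Within the embedded clause introduced by "if", the direct object of "found" is "each wooden instrument".

each wooden instrument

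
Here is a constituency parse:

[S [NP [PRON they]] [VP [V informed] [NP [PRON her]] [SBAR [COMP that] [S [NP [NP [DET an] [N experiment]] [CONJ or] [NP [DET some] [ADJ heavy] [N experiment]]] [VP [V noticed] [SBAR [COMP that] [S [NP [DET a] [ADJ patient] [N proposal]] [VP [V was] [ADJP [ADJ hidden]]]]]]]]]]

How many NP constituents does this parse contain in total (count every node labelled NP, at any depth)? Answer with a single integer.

6

Listing each NP by its span: [NP they]; [NP her]; [NP an experiment or some heavy experiment]; [NP an experiment]; [NP some heavy experiment]; [NP a patient proposal] — that makes 6.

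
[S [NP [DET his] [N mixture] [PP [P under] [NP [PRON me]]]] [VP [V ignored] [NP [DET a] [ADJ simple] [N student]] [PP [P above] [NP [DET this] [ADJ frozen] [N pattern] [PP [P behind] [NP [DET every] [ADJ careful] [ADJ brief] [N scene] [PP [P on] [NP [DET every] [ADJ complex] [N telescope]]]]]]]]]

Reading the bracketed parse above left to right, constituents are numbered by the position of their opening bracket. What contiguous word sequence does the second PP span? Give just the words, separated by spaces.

The PP opening brackets appear, in order, over: "under me"; "above this frozen pattern behind every careful brief scene on every complex telescope"; "behind every careful brief scene on every complex telescope"; "on every complex telescope". The second one spans "above this frozen pattern behind every careful brief scene on every complex telescope".

above this frozen pattern behind every careful brief scene on every complex telescope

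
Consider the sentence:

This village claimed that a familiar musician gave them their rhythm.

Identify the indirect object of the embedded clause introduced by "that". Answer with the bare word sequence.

them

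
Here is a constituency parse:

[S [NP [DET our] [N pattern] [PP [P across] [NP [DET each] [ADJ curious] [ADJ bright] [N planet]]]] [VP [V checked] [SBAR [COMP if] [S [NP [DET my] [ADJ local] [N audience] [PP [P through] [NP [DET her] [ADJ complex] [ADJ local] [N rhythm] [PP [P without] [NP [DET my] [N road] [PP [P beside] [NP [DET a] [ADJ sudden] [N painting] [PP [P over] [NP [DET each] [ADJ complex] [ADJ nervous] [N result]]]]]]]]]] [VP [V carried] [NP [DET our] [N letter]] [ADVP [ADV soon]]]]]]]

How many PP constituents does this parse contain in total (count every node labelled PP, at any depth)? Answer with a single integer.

5

Scanning left to right, an opening `[PP` appears at word positions 3, 13, 18, 21, 25 — 5 in total.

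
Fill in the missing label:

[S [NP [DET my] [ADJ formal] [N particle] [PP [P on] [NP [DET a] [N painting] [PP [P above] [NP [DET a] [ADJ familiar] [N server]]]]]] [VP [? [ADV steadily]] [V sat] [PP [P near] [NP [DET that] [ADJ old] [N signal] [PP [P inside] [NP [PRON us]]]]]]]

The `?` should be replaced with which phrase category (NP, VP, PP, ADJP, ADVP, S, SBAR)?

The `?` node immediately contains: ADV 'steadily'. That is the internal structure of an adverb phrase, so the label is ADVP.

ADVP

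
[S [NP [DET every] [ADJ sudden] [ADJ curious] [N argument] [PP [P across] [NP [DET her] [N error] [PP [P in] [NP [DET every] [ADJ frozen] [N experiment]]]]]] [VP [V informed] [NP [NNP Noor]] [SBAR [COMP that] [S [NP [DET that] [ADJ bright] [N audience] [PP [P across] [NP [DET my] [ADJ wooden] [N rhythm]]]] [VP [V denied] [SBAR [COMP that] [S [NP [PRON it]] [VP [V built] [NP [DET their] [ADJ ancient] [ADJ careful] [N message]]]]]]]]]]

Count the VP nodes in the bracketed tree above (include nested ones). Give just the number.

3

The VP constituents are: [VP informed Noor that that bright audience across my wooden rhythm denied that it built their ancient careful message]; [VP denied that it built their ancient careful message]; [VP built their ancient careful message]. Total: 3.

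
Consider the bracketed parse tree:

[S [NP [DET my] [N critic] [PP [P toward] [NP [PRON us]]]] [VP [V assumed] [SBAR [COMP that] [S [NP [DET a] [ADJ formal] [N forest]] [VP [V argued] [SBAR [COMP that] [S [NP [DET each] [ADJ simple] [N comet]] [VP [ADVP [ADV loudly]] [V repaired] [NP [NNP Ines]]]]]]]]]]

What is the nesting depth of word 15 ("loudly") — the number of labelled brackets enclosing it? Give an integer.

The word sits inside ADV, which is inside ADVP, inside VP, inside S, inside SBAR, inside VP, inside S, inside SBAR, inside VP, inside S — 10 brackets in all.

10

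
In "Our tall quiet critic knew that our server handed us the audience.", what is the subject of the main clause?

our tall quiet critic

"our tall quiet critic" is the NP that combines with the VP headed by "knew" to form the main clause — the subject.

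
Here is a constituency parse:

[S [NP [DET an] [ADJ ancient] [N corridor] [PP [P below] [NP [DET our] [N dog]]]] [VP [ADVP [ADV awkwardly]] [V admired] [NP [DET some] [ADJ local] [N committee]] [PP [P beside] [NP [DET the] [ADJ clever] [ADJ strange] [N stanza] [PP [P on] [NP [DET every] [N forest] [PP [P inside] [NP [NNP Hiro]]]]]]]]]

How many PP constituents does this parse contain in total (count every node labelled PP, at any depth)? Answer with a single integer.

4

Scanning left to right, an opening `[PP` appears at word positions 4, 12, 17, 20 — 4 in total.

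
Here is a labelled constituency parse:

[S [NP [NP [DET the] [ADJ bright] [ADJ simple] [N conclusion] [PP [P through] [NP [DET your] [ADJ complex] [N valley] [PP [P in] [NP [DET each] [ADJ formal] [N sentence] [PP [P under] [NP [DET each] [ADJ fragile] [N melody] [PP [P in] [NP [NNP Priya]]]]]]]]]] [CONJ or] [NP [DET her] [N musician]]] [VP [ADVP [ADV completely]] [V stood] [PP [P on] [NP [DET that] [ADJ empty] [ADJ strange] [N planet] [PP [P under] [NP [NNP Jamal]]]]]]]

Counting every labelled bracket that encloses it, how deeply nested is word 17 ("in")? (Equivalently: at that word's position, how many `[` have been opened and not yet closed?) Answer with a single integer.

Counting open brackets not yet closed at "in": [S [NP [NP [PP [NP [PP [NP [PP [NP [PP [P = 11.

11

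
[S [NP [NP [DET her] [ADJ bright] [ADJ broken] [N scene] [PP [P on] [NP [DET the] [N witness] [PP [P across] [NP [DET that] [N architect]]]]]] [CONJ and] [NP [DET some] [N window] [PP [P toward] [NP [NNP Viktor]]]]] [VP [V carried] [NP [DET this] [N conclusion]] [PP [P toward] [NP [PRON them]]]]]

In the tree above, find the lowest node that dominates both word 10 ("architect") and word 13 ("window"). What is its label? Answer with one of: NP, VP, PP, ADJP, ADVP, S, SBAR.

Both words fall inside [NP her bright broken scene on the witness across that architect and some window toward Viktor] (words 1–15), and no smaller constituent contains them both. Label: NP.

NP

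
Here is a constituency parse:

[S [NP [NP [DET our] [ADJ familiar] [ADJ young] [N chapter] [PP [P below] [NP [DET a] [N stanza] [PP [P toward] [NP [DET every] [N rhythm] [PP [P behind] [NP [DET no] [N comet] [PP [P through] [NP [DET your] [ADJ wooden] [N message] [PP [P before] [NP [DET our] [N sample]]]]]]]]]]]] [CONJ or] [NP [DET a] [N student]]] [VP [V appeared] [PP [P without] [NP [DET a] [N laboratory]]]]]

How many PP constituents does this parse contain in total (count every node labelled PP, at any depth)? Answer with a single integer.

6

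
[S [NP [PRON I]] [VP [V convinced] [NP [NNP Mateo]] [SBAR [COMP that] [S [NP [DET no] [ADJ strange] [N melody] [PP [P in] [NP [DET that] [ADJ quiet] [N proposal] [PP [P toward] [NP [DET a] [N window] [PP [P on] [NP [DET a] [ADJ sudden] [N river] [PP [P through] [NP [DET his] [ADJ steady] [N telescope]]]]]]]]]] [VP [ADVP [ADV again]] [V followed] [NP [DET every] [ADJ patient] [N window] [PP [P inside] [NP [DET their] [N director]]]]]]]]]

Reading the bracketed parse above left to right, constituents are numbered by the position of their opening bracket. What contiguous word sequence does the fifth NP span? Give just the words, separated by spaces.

a window on a sudden river through his steady telescope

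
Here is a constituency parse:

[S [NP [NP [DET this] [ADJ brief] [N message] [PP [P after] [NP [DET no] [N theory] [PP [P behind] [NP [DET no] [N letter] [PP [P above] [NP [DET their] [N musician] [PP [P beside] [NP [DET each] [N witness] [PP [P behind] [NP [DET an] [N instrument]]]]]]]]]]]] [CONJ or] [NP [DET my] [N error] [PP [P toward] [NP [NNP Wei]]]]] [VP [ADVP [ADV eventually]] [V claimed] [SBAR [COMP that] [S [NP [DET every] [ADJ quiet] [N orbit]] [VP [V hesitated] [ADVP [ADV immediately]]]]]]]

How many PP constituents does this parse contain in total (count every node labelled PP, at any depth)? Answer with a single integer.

6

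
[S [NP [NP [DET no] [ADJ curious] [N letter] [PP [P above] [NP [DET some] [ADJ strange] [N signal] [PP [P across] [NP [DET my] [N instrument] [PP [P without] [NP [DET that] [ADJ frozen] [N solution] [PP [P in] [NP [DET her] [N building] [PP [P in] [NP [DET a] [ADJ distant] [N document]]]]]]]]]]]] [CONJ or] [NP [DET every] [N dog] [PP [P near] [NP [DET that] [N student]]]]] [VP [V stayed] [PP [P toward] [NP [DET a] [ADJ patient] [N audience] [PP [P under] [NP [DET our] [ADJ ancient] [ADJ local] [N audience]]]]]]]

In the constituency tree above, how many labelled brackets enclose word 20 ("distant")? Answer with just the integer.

Path from the root down to the word: S → NP → NP → PP → NP → PP → NP → PP → NP → PP → NP → PP → NP → ADJ. That is 14 enclosing brackets.

14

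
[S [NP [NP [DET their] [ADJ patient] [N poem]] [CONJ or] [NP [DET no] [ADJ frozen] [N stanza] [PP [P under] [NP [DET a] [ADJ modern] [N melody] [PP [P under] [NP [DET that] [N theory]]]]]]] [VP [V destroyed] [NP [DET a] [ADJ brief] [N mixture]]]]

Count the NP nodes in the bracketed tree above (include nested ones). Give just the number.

6

Scanning left to right, an opening `[NP` appears at word positions 1, 1, 5, 9, 13, 16 — 6 in total.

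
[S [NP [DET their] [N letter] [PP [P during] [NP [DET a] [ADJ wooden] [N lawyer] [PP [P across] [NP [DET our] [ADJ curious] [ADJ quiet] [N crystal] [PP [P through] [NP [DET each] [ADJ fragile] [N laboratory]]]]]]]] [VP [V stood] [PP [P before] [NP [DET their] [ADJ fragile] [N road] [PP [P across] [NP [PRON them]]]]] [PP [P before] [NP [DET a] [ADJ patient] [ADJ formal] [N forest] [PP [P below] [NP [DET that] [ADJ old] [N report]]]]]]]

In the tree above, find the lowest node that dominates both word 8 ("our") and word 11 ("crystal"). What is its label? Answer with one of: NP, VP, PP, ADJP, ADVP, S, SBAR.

NP

Both words fall inside [NP our curious quiet crystal through each fragile laboratory] (words 8–15), and no smaller constituent contains them both. Label: NP.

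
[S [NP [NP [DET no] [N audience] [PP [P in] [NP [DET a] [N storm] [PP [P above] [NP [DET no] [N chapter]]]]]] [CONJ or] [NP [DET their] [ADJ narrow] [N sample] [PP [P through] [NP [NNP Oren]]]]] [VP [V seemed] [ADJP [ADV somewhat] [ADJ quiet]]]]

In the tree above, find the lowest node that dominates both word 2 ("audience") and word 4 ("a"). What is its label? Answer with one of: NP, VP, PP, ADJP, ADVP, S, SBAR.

The smallest bracket enclosing both words is [NP no audience in a storm above no chapter], so the label is NP.

NP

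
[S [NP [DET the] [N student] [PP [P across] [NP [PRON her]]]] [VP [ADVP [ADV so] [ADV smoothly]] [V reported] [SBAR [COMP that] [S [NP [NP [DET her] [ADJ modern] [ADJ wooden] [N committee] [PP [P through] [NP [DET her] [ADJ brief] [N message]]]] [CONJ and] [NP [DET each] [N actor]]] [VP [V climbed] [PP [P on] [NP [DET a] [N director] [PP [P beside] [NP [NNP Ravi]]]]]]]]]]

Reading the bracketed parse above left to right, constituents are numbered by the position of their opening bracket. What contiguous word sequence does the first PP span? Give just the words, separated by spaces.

Opening `[PP` markers occur at word positions 3, 13, 21, 24; the first of these opens the constituent [PP across her].

across her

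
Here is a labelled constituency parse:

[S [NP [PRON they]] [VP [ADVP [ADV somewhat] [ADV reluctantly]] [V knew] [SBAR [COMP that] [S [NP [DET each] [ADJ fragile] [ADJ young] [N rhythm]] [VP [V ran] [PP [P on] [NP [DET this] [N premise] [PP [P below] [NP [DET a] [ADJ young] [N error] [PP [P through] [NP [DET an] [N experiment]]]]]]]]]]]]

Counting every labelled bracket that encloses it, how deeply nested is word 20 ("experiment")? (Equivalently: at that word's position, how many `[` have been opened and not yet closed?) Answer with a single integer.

12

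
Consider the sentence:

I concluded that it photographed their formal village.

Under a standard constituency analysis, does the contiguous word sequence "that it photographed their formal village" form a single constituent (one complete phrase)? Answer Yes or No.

Yes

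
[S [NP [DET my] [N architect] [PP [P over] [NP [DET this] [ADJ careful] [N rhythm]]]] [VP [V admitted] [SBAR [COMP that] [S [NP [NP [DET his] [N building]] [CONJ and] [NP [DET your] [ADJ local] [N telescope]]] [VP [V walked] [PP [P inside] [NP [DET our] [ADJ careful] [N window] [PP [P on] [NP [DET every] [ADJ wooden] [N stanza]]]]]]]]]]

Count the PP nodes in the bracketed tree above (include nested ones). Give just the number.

3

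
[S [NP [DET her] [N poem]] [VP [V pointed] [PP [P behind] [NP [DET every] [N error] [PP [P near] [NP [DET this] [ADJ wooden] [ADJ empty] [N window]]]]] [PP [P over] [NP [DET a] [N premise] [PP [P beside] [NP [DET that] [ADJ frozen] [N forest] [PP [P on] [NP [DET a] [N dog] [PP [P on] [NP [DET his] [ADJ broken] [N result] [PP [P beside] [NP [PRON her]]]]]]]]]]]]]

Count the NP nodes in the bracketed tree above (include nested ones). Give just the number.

Listing each NP by its span: [NP her poem]; [NP every error near this wooden empty window]; [NP this wooden empty window]; [NP a premise beside that frozen forest on a dog on his broken result beside her]; [NP that frozen forest on a dog on his broken result beside her]; [NP a dog on his broken result beside her] … — that makes 8.

8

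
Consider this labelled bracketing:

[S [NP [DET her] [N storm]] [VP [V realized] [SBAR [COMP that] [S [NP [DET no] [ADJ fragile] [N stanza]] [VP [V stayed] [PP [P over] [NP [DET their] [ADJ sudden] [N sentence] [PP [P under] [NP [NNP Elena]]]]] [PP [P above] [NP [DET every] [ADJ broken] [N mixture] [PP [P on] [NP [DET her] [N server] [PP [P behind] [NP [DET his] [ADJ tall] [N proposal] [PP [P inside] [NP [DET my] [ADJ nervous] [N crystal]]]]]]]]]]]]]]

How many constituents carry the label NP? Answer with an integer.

8

Listing each NP by its span: [NP her storm]; [NP no fragile stanza]; [NP their sudden sentence under Elena]; [NP Elena]; [NP every broken mixture on her server behind his tall proposal inside my nervous crystal]; [NP her server behind his tall proposal inside my nervous crystal] … — that makes 8.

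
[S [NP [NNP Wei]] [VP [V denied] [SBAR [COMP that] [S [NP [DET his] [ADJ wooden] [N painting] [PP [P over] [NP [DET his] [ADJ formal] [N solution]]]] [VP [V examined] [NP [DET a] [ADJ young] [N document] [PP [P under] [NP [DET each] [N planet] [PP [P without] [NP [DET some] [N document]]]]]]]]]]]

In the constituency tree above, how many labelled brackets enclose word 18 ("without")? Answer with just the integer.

10

Counting open brackets not yet closed at "without": [S [VP [SBAR [S [VP [NP [PP [NP [PP [P = 10.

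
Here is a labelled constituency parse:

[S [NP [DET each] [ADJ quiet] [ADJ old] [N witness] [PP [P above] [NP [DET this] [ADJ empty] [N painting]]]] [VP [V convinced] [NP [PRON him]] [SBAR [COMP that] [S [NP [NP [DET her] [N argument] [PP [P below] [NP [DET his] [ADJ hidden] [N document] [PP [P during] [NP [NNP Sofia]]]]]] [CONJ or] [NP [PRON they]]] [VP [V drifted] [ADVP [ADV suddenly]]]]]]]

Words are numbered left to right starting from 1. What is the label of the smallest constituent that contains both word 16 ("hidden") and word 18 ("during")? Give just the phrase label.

NP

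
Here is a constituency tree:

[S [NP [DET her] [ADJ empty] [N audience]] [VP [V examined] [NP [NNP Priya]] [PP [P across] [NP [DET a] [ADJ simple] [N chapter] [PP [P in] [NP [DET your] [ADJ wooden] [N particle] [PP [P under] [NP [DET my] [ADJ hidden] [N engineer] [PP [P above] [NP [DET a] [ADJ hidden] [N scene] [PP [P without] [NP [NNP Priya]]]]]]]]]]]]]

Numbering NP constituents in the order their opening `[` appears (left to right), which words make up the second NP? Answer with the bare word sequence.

Priya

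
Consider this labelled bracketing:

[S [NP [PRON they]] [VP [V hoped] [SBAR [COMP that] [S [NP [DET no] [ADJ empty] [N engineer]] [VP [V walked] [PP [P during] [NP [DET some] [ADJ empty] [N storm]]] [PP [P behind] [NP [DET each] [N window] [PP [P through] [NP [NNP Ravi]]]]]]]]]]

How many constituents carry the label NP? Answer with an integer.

5

The NP constituents are: [NP they]; [NP no empty engineer]; [NP some empty storm]; [NP each window through Ravi]; [NP Ravi]. Total: 5.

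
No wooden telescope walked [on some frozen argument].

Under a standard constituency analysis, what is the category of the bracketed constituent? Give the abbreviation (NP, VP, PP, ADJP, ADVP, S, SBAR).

"on" is the head of the bracketed span, so the span is a prepositional phrase: PP.

PP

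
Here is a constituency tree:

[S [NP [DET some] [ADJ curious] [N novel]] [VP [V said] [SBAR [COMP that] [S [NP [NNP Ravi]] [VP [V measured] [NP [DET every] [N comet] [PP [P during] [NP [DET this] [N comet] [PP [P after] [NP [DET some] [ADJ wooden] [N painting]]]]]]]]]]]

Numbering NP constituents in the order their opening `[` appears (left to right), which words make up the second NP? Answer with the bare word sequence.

Ravi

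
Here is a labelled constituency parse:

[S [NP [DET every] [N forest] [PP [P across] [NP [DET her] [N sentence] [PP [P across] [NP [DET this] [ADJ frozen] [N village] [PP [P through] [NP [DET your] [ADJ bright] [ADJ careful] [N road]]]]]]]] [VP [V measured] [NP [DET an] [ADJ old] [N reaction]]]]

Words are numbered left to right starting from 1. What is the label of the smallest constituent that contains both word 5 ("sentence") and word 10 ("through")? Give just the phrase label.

NP

Word 5 lies under S → NP → PP → NP → N; word 10 lies under S → NP → PP → NP → PP → NP → PP → P. The lowest shared node is the NP.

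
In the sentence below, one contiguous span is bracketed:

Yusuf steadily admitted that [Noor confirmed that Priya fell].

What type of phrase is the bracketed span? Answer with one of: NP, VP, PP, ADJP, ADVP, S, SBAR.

S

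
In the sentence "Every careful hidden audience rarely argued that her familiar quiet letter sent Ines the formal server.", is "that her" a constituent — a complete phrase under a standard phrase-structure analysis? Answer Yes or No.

The sequence begins inside the complementizer "that" and ends inside the clause "her familiar quiet letter sent Ines the formal server"; it crosses a phrase boundary, so no single node in the tree spans exactly those words.

No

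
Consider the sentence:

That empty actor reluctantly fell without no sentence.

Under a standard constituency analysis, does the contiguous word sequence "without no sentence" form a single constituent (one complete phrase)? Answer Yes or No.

The sequence corresponds to a single PP node — the prepositional phrase "without no sentence".

Yes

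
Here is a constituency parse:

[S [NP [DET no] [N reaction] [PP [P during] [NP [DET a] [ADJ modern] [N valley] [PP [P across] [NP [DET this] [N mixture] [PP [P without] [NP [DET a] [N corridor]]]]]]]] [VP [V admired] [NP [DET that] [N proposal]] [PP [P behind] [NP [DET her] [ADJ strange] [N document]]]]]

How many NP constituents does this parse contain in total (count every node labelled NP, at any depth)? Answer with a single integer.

Listing each NP by its span: [NP no reaction during a modern valley across this mixture without a corridor]; [NP a modern valley across this mixture without a corridor]; [NP this mixture without a corridor]; [NP a corridor]; [NP that proposal]; [NP her strange document] — that makes 6.

6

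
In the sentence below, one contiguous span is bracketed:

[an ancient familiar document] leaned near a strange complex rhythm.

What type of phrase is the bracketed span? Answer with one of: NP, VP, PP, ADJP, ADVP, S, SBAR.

"document" is the head of the bracketed span, so the span is a noun phrase: NP.

NP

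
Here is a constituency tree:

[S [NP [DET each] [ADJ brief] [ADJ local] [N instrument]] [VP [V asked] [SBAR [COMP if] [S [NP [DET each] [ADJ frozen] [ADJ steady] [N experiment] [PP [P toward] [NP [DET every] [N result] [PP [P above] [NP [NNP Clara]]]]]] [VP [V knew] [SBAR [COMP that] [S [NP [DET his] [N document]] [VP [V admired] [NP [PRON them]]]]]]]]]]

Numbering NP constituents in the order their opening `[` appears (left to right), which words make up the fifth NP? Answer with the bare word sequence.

The NP opening brackets appear, in order, over: "each brief local instrument"; "each frozen steady experiment toward every result above Clara"; "every result above Clara"; "Clara"; "his document"; "them". The fifth one spans "his document".

his document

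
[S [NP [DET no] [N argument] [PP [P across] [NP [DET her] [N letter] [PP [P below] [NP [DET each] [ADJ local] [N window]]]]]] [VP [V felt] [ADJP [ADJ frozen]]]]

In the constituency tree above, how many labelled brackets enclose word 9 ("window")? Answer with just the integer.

7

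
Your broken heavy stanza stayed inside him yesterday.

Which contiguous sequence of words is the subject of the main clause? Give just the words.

"your broken heavy stanza" is the NP that combines with the VP headed by "stayed" to form the main clause — the subject.

your broken heavy stanza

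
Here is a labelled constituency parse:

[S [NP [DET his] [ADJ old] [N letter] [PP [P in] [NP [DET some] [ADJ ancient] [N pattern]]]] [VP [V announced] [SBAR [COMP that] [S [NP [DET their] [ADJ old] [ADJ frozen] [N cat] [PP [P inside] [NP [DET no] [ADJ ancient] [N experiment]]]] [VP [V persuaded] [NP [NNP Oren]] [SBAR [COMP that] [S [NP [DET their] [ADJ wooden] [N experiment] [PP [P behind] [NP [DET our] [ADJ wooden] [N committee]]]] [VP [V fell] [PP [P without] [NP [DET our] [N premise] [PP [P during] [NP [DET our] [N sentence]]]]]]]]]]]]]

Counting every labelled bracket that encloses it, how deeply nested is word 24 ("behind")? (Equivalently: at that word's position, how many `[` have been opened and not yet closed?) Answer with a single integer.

10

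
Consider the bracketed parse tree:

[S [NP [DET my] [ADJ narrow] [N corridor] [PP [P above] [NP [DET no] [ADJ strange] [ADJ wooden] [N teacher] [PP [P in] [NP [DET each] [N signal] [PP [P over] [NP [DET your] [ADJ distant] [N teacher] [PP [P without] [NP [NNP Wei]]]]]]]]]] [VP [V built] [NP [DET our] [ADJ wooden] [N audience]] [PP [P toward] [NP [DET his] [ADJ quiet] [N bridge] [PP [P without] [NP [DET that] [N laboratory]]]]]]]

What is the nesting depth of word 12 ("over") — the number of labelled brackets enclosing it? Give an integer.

The word sits inside P, which is inside PP, inside NP, inside PP, inside NP, inside PP, inside NP, inside S — 8 brackets in all.

8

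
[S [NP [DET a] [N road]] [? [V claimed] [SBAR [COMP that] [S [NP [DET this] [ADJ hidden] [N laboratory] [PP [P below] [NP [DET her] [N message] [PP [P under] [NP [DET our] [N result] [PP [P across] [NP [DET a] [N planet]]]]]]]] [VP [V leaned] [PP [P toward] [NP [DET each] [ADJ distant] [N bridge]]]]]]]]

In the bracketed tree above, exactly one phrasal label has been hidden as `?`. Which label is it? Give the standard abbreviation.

VP

Looking at what the `?` directly dominates — V 'claimed', SBAR — this is a verb phrase (VP).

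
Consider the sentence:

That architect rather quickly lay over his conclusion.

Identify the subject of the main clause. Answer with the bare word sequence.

that architect

The subject of the main clause is the NP immediately before the verb "lay": "that architect".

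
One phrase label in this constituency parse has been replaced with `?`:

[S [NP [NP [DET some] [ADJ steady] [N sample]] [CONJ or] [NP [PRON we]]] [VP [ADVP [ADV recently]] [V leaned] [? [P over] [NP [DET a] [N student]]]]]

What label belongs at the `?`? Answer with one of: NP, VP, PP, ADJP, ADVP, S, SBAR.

The `?` node immediately contains: P 'over', NP. That is the internal structure of a prepositional phrase, so the label is PP.

PP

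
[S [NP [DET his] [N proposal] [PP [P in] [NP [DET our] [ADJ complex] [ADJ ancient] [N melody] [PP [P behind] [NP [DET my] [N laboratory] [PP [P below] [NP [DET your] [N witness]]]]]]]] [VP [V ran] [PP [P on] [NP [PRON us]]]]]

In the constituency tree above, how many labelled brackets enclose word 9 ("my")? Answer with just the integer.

Path from the root down to the word: S → NP → PP → NP → PP → NP → DET. That is 7 enclosing brackets.

7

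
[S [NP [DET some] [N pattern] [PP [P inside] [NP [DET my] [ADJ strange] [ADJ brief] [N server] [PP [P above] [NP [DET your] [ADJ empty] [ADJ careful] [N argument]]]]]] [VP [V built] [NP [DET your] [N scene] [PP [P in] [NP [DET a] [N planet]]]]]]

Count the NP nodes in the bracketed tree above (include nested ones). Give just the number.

5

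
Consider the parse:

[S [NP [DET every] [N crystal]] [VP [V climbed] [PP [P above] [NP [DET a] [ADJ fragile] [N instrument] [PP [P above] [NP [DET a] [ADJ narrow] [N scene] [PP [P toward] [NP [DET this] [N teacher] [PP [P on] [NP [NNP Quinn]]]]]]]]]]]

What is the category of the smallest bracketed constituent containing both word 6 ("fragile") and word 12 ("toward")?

NP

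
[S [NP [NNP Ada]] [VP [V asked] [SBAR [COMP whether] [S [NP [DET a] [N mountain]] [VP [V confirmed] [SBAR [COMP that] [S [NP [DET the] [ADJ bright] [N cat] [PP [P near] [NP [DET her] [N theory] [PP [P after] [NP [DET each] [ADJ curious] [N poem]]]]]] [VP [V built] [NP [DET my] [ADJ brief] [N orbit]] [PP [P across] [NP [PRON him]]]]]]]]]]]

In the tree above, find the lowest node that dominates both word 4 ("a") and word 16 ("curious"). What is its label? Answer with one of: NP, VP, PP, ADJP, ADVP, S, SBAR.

S

The smallest bracket enclosing both words is [S a mountain confirmed that the bright cat near her theory after each curious poem built my brief orbit across him], so the label is S.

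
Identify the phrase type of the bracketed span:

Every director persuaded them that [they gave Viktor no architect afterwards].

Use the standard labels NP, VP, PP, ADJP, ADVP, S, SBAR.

S

The bracketed span "they gave Viktor no architect afterwards" is headed by "gave", making it a clause (S).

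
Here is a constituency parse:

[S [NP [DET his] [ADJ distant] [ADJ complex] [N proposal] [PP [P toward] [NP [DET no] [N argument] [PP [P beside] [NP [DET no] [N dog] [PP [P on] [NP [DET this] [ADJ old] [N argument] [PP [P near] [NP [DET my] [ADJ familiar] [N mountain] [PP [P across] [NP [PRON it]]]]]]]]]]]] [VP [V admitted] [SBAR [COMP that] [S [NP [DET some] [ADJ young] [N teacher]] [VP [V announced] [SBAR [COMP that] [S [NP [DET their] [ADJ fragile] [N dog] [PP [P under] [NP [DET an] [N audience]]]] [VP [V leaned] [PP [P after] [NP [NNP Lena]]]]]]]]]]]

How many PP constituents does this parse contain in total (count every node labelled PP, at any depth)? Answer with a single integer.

Scanning left to right, an opening `[PP` appears at word positions 5, 8, 11, 15, 19, 31, 35 — 7 in total.

7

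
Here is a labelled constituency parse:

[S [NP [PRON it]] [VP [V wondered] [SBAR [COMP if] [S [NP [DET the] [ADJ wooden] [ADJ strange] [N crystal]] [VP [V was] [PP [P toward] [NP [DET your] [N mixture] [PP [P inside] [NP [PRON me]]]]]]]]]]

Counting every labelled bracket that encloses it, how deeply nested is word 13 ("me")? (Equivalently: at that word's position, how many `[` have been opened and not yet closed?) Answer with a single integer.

10

Counting open brackets not yet closed at "me": [S [VP [SBAR [S [VP [PP [NP [PP [NP [PRON = 10.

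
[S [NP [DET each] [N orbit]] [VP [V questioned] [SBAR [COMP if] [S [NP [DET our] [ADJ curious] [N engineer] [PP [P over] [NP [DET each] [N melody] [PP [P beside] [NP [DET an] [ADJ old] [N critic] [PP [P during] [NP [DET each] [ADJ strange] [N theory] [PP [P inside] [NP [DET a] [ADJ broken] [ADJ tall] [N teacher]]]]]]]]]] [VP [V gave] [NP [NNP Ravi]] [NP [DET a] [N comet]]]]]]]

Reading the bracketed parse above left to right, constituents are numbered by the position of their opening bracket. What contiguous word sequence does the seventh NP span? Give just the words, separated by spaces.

In left-to-right order the NP constituents are "each orbit"; "our curious engineer over each melody beside an old critic during each strange theory inside a broken tall teacher"; "each melody beside an old critic during each strange theory inside a broken tall teacher"; "an old critic during each strange theory inside a broken tall teacher"; "each strange theory inside a broken tall teacher"; "a broken tall teacher"; "Ravi"; "a comet". Number 7 is "Ravi".

Ravi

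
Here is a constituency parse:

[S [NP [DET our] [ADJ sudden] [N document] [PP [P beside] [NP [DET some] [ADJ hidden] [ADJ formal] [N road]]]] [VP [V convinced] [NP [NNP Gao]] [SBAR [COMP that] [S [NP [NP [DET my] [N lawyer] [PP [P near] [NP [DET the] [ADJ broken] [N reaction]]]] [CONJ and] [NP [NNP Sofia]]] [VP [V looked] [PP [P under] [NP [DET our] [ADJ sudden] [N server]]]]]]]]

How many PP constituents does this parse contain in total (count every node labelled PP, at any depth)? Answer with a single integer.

Scanning left to right, an opening `[PP` appears at word positions 4, 14, 21 — 3 in total.

3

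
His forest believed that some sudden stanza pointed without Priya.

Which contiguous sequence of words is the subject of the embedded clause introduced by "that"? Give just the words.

In the embedded clause introduced by "that" the verb is "pointed"; the NP preceding it, "some sudden stanza", is the subject.

some sudden stanza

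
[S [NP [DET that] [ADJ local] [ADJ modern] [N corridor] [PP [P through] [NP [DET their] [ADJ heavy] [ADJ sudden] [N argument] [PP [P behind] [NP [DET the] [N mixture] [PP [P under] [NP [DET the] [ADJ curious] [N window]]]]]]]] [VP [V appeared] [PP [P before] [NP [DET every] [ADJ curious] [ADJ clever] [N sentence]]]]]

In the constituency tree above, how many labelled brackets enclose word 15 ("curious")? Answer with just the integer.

The word sits inside ADJ, which is inside NP, inside PP, inside NP, inside PP, inside NP, inside PP, inside NP, inside S — 9 brackets in all.

9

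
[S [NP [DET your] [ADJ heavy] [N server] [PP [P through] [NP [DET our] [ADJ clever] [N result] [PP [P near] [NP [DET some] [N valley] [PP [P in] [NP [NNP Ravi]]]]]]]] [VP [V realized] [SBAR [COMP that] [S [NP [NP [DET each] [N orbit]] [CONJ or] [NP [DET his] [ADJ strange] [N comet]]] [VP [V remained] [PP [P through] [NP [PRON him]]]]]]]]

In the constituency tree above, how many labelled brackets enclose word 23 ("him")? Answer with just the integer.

Counting open brackets not yet closed at "him": [S [VP [SBAR [S [VP [PP [NP [PRON = 8.

8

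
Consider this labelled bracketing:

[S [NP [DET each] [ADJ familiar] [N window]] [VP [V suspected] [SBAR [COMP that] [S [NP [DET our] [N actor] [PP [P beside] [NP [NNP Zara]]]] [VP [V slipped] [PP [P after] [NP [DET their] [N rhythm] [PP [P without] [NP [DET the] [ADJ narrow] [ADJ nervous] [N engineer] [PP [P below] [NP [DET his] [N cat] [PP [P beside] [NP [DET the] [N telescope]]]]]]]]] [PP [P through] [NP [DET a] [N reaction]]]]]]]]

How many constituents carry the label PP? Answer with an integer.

The PP constituents are: [PP beside Zara]; [PP after their rhythm without the narrow nervous engineer below his cat beside the telescope]; [PP without the narrow nervous engineer below his cat beside the telescope]; [PP below his cat beside the telescope]; [PP beside the telescope]; [PP through a reaction]. Total: 6.

6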